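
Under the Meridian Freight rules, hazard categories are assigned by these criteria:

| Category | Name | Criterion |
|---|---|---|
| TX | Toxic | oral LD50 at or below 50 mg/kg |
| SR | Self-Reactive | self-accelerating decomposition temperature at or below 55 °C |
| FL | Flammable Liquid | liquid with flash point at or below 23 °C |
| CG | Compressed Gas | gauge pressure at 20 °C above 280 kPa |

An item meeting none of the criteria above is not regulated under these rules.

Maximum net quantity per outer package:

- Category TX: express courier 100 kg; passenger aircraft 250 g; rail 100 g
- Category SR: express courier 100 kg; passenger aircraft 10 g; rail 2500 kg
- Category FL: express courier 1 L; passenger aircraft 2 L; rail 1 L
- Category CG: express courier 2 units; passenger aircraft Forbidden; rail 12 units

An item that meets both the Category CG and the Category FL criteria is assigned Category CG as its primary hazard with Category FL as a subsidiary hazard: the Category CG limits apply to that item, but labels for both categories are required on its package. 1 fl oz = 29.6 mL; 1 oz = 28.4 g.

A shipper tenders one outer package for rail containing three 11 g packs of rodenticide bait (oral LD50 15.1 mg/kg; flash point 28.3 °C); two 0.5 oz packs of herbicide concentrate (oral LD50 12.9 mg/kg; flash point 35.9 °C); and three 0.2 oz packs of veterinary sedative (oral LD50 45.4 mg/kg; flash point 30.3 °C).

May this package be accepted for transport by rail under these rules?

Oral LD50 15.1 mg/kg meets the Category TX criterion (Toxic), so the rodenticide bait is Category TX.
With oral LD50 12.9 mg/kg (≤ 50 mg/kg), the herbicide concentrate falls in Category TX.
Oral LD50 45.4 mg/kg meets the Category TX criterion (Toxic), so the veterinary sedative is Category TX.
Total Category TX: (three 11 g packs = 33 g) + (two 0.5 oz packs = 28.4 g) + (three 0.2 oz packs = 17.04 g) = 78.44 g.
That is within the Category TX rail limit of 100 g.

Yes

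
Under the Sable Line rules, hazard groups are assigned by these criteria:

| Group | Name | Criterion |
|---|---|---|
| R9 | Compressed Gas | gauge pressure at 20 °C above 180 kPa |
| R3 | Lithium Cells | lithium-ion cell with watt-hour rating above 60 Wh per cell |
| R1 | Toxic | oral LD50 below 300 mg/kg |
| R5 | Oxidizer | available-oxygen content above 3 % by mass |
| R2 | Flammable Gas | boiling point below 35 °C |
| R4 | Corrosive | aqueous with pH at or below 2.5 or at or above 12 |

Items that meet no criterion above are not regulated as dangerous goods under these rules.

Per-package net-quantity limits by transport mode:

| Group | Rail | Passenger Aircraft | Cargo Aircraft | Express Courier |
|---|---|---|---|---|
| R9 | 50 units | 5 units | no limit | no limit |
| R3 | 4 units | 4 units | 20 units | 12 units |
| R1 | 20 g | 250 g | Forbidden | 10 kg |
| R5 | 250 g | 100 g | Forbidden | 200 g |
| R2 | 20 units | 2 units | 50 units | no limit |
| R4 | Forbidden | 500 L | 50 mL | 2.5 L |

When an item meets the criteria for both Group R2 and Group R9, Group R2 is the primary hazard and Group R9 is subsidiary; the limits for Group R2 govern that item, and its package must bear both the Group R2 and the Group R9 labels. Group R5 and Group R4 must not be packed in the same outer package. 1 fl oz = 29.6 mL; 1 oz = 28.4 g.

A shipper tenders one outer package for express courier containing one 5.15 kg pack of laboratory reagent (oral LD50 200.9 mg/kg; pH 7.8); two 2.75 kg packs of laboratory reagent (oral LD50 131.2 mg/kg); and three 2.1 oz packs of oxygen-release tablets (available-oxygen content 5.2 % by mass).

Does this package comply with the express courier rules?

No

Laboratory reagent: oral LD50 200.9 mg/kg < 300 mg/kg → Group R1 (Toxic).
With oral LD50 131.2 mg/kg (< 300 mg/kg), the laboratory reagent falls in Group R1.
Oxygen-release tablets: available-oxygen content 5.2 % by mass > 3 % by mass → Group R5 (Oxidizer).
Group R5 quantity: three 2.1 oz packs = 178.92 g.
178.92 g ≤ 200 g (express courier limit, Group R5) — within limit.
Group R1 net quantity: 5.15 kg + (two 2.75 kg packs = 5.5 kg) = 10.65 kg.
10.65 kg exceeds the express courier limit of 10 kg for Group R1.
The segregation rule (Group R5 with Group R4) does not apply to Group R5 with Group R1.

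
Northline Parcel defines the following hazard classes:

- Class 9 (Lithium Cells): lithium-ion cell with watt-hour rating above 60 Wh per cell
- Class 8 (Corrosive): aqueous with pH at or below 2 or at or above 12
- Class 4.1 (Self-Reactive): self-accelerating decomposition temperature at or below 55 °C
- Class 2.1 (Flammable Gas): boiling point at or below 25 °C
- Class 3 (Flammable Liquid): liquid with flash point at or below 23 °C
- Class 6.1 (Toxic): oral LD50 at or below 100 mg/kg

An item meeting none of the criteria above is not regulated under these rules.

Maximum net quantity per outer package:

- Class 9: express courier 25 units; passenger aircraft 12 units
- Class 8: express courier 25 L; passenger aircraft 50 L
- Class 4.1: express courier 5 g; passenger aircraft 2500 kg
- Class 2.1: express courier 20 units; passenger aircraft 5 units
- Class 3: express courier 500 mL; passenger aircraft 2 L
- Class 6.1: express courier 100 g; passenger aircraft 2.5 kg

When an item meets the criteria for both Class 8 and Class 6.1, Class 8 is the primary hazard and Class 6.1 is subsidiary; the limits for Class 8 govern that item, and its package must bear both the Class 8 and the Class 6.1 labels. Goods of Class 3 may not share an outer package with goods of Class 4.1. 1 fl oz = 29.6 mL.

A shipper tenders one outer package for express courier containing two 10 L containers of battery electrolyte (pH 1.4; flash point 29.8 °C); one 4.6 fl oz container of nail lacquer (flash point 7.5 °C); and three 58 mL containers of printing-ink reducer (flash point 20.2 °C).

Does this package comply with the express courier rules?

pH 1.4 meets the Class 8 criterion (Corrosive), so the battery electrolyte is Class 8.
With flash point 7.5 °C (≤ 23 °C), the nail lacquer falls in Class 3.
Flash point 20.2 °C meets the Class 3 criterion (Flammable Liquid), so the printing-ink reducer is Class 3.
Class 3 net quantity: (one 4.6 fl oz container = 136.16 mL) + (three 58 mL containers = 174 mL) = 310.16 mL.
310.16 mL is within the express courier limit of 500 mL for Class 3.
Class 8 quantity: two 10 L containers = 20 L.
20 L is within the express courier limit of 25 L for Class 8.
The segregation rule (Class 3 with Class 4.1) does not apply to Class 3 with Class 8.
Every hazard class is within its express courier limit and no segregation rule is violated.

Yes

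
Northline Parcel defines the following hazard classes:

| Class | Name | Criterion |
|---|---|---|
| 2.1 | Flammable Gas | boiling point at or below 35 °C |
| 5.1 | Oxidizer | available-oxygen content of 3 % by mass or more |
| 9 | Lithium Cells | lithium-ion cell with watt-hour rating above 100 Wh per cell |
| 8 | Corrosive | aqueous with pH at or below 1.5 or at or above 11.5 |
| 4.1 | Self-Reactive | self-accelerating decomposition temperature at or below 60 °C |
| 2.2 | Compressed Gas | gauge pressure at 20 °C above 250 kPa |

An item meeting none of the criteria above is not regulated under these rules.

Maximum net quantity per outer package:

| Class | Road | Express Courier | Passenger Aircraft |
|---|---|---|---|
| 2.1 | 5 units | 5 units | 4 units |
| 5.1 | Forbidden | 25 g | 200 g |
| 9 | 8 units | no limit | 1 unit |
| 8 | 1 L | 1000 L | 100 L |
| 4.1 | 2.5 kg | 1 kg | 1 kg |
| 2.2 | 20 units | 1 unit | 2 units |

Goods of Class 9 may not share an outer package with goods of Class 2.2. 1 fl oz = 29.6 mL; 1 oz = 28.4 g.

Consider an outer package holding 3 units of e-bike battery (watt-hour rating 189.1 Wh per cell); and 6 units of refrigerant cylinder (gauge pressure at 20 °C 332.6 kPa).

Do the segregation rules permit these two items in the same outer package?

No

With watt-hour rating 189.1 Wh per cell (> 100 Wh per cell), the e-bike battery falls in Class 9.
The refrigerant cylinder has gauge pressure at 20 °C 332.6 kPa, which is > 250 kPa, so it is Class 2.2 (Compressed Gas).
Class 9 and Class 2.2 may not share an outer package.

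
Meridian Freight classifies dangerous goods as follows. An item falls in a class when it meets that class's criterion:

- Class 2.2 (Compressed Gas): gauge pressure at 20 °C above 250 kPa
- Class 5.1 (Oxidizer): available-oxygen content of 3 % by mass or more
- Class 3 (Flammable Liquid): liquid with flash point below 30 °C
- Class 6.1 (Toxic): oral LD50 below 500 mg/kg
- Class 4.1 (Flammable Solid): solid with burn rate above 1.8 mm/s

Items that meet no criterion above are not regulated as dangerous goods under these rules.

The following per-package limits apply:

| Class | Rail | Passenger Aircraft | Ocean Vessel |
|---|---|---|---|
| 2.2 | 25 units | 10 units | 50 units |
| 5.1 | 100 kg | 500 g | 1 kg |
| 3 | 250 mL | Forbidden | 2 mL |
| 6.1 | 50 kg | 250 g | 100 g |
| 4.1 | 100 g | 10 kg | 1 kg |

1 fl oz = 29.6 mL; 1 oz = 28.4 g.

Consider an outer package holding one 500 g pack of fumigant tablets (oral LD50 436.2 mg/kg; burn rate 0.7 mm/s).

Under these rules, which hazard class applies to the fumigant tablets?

Class 6.1

Fumigant tablets: oral LD50 436.2 mg/kg < 500 mg/kg → Class 6.1 (Toxic).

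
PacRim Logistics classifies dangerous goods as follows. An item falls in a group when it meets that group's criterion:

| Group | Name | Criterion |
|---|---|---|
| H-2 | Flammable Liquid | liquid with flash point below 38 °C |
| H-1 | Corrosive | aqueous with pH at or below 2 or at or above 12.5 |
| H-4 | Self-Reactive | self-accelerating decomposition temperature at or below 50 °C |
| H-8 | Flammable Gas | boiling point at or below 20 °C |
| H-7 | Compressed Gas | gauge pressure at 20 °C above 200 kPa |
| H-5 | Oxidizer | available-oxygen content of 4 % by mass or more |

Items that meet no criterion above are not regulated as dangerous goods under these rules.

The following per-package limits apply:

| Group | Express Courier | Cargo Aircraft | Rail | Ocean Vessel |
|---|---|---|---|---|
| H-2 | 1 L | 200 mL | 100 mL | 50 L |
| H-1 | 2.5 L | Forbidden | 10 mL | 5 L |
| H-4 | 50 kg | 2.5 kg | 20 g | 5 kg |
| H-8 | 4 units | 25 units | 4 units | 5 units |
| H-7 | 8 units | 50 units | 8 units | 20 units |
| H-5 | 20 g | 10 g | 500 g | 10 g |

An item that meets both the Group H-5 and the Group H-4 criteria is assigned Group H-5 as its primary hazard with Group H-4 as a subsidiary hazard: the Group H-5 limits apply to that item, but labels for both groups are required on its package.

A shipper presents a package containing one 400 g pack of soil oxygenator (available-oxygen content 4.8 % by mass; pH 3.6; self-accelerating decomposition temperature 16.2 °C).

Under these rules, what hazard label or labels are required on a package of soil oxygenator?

With available-oxygen content 4.8 % by mass (≥ 4 % by mass), the soil oxygenator falls in Group H-5.
The soil oxygenator has self-accelerating decomposition temperature 16.2 °C, which is ≤ 50 °C, so it is Group H-4 (Self-Reactive).
By the precedence rule Group H-5 is primary and Group H-4 is subsidiary, and that rule requires both labels on the package.

Group H-4 and H-5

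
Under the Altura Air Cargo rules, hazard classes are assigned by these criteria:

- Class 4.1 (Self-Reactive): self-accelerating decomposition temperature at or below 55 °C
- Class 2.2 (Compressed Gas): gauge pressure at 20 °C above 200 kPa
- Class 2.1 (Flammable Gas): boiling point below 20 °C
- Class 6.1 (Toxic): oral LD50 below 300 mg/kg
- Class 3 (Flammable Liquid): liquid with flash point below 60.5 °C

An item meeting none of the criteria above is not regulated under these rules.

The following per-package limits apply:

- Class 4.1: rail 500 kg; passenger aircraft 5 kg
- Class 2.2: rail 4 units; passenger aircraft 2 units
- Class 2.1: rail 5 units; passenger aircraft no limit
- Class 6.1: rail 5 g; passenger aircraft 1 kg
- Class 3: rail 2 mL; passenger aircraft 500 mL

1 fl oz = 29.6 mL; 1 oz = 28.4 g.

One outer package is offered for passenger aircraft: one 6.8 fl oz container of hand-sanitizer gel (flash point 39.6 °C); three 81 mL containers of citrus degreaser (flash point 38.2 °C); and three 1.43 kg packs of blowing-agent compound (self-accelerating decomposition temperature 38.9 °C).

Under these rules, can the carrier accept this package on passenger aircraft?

Yes

The hand-sanitizer gel has flash point 39.6 °C, which is < 60.5 °C, so it is Class 3 (Flammable Liquid).
With flash point 38.2 °C (< 60.5 °C), the citrus degreaser falls in Class 3.
Self-accelerating decomposition temperature 38.9 °C meets the Class 4.1 criterion (Self-Reactive), so the blowing-agent compound is Class 4.1.
Class 3 net quantity: (one 6.8 fl oz container = 201.28 mL) + (three 81 mL containers = 243 mL) = 444.28 mL.
444.28 mL is within the passenger aircraft limit of 500 mL for Class 3.
Class 4.1 quantity: three 1.43 kg packs = 4.29 kg.
4.29 kg ≤ 5 kg (passenger aircraft limit, Class 4.1) — within limit.
Every hazard class is within its passenger aircraft limit and no segregation rule is violated.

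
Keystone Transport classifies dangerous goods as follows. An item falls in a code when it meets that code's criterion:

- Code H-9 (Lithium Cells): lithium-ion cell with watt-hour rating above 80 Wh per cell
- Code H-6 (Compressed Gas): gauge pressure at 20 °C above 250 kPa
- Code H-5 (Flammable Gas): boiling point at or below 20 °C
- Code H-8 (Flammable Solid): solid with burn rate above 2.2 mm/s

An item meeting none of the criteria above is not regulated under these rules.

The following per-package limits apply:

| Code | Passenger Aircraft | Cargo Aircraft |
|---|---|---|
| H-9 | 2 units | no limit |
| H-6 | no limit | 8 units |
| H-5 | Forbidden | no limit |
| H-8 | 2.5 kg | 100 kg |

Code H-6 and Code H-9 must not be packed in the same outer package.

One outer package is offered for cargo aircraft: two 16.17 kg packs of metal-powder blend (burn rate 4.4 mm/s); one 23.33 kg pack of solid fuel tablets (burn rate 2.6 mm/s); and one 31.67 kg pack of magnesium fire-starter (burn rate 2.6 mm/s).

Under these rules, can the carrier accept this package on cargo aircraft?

With burn rate 4.4 mm/s (> 2.2 mm/s), the metal-powder blend falls in Code H-8.
Burn rate 2.6 mm/s meets the Code H-8 criterion (Flammable Solid), so the solid fuel tablets are Code H-8.
Burn rate 2.6 mm/s meets the Code H-8 criterion (Flammable Solid), so the magnesium fire-starter is Code H-8.
Total Code H-8: (two 16.17 kg packs = 32.34 kg) + 23.33 kg + 31.67 kg = 87.34 kg.
That is within the Code H-8 cargo aircraft limit of 100 kg.

Yes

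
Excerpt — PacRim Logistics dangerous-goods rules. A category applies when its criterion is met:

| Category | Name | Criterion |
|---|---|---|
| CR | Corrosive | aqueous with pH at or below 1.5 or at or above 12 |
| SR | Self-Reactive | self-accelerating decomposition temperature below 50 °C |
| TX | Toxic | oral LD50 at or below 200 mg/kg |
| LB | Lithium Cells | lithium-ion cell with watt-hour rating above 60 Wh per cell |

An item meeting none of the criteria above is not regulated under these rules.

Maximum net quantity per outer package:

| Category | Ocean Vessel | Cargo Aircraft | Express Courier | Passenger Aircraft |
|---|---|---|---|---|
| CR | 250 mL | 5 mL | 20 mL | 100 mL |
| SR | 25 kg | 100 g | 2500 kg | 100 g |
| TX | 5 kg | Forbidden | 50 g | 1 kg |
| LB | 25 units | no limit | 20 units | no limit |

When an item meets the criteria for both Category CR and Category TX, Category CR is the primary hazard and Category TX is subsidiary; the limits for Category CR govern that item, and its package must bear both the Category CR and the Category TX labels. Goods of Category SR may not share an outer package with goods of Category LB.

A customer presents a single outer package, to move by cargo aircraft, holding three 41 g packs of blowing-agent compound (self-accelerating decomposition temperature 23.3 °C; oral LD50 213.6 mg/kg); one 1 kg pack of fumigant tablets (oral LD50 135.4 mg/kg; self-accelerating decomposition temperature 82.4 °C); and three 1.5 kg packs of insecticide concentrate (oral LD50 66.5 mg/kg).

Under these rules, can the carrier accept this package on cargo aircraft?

With self-accelerating decomposition temperature 23.3 °C (< 50 °C), the blowing-agent compound falls in Category SR.
Oral LD50 135.4 mg/kg meets the Category TX criterion (Toxic), so the fumigant tablets are Category TX.
Insecticide concentrate: oral LD50 66.5 mg/kg ≤ 200 mg/kg → Category TX (Toxic).
Category TX net quantity: 1 kg + (three 1.5 kg packs = 4.5 kg) = 5.5 kg.
Category TX is Forbidden by cargo aircraft.
Category SR quantity: three 41 g packs = 123 g.
123 g exceeds the cargo aircraft limit of 100 g for Category SR.
The segregation rule (Category SR with Category LB) does not apply to Category TX with Category SR.

No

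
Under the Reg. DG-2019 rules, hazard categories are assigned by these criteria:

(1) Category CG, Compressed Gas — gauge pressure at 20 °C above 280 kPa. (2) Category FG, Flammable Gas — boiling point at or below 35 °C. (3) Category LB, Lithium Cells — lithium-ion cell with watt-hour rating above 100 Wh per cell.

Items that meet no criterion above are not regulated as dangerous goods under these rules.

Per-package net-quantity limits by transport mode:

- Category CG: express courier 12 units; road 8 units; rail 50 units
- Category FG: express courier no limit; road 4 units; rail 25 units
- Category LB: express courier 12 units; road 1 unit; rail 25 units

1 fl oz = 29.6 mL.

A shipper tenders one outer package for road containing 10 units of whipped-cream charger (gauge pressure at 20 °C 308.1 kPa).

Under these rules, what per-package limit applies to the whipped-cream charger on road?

With gauge pressure at 20 °C 308.1 kPa (> 280 kPa), the whipped-cream charger falls in Category CG.
The road limit for Category CG is 8 units.

8 units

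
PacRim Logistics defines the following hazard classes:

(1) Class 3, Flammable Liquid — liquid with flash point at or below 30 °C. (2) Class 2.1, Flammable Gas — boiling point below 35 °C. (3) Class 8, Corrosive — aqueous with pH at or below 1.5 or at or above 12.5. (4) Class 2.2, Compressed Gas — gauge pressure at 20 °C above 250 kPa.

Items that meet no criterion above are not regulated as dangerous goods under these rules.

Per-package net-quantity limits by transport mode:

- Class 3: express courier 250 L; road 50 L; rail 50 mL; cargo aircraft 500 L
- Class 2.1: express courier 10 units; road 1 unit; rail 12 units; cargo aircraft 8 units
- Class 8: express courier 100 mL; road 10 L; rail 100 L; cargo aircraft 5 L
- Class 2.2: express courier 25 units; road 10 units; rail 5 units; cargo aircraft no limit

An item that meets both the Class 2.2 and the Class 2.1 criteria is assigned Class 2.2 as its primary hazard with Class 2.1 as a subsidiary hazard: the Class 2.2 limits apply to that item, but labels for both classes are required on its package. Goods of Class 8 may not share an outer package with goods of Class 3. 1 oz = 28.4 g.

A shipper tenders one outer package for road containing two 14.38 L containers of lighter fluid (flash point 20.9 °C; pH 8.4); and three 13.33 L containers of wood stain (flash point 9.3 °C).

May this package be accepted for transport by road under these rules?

With flash point 20.9 °C (≤ 30 °C), the lighter fluid falls in Class 3.
The wood stain has flash point 9.3 °C, which is ≤ 30 °C, so it is Class 3 (Flammable Liquid).
Total Class 3: (two 14.38 L containers = 28.76 L) + (three 13.33 L containers = 39.99 L) = 68.75 L.
68.75 L exceeds the road limit of 50 L for Class 3.

No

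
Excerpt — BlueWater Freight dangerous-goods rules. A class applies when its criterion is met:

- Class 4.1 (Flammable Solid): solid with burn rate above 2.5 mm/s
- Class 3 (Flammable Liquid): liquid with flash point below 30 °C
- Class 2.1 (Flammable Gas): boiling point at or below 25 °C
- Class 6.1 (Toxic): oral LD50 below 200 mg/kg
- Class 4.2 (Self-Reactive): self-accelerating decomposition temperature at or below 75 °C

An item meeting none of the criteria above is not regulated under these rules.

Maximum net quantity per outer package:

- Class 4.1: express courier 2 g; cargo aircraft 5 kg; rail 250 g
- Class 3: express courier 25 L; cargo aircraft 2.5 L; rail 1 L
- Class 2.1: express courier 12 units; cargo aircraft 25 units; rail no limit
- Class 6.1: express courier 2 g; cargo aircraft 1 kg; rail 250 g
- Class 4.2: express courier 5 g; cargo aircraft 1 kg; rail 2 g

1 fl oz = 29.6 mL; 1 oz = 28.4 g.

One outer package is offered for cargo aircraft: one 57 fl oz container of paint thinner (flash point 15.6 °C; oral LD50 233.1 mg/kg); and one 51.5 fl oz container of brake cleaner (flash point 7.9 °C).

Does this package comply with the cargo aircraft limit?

No

Flash point 15.6 °C meets the Class 3 criterion (Flammable Liquid), so the paint thinner is Class 3.
Brake cleaner: flash point 7.9 °C < 30 °C → Class 3 (Flammable Liquid).
Class 3 net quantity: (one 57 fl oz container = 1687.2 mL) + (one 51.5 fl oz container = 1524.4 mL) = 3211.6 mL.
That exceeds the Class 3 cargo aircraft limit of 2.5 L.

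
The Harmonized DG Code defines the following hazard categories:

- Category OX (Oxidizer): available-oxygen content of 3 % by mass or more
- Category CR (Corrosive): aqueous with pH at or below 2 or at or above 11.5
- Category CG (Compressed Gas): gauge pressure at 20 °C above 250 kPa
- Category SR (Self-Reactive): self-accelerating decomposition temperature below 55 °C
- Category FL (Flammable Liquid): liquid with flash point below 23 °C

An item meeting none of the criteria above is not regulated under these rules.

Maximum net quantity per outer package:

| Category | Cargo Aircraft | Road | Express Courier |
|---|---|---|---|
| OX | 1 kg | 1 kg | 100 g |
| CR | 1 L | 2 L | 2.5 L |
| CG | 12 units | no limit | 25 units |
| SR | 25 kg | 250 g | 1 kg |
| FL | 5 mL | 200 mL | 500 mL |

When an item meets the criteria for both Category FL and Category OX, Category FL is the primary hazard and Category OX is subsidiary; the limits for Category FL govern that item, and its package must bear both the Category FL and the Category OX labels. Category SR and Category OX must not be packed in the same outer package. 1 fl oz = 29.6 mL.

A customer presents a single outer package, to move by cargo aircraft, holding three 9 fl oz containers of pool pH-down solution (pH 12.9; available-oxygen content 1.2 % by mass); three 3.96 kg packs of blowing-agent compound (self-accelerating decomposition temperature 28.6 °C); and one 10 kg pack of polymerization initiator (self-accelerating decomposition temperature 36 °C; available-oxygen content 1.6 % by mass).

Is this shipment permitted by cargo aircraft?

The pool pH-down solution has pH 12.9, which is ≥ 11.5, so it is Category CR (Corrosive).
The blowing-agent compound has self-accelerating decomposition temperature 28.6 °C, which is < 55 °C, so it is Category SR (Self-Reactive).
Polymerization initiator: self-accelerating decomposition temperature 36 °C < 55 °C → Category SR (Self-Reactive).
Category SR net quantity: (three 3.96 kg packs = 11.88 kg) + 10 kg = 21.88 kg.
21.88 kg ≤ 25 kg (cargo aircraft limit, Category SR) — within limit.
Category CR quantity: three 9 fl oz containers = 799.2 mL.
799.2 mL ≤ 1 L (cargo aircraft limit, Category CR) — within limit.
The segregation rule (Category SR with Category OX) does not apply to Category SR with Category CR.
Every hazard category is within its cargo aircraft limit and no segregation rule is violated.

Yes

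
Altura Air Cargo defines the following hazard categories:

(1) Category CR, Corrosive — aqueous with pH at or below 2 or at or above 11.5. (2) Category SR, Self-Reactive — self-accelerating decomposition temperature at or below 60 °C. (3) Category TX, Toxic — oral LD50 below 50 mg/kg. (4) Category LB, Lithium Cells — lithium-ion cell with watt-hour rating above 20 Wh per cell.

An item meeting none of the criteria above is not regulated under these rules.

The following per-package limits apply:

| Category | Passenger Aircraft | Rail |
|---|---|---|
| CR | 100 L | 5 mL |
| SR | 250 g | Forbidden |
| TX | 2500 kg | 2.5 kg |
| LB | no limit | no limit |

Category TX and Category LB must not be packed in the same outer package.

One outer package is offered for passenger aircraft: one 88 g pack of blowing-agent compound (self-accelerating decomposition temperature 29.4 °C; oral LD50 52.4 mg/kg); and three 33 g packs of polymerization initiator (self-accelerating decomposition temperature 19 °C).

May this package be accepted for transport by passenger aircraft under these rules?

With self-accelerating decomposition temperature 29.4 °C (≤ 60 °C), the blowing-agent compound falls in Category SR.
Polymerization initiator: self-accelerating decomposition temperature 19 °C ≤ 60 °C → Category SR (Self-Reactive).
Total Category SR: 88 g + (three 33 g packs = 99 g) = 187 g.
187 g ≤ 250 g (passenger aircraft limit, Category SR) — within limit.

Yes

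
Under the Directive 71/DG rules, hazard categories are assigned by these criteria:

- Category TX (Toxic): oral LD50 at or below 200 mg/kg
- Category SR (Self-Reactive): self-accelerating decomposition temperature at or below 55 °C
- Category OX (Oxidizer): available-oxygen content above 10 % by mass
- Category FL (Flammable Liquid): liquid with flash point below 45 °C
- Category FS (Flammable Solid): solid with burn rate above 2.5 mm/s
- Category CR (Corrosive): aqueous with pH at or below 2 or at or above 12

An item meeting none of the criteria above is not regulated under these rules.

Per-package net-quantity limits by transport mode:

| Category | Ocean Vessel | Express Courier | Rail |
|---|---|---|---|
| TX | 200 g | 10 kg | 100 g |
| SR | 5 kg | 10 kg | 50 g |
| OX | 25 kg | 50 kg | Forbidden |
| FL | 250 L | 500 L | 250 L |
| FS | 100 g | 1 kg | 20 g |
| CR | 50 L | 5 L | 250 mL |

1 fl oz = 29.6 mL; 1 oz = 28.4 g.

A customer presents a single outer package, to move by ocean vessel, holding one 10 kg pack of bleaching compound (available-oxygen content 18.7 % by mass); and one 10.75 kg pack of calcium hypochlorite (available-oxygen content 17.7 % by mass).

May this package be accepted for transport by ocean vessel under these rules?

The bleaching compound has available-oxygen content 18.7 % by mass, which is > 10 % by mass, so it is Category OX (Oxidizer).
The calcium hypochlorite has available-oxygen content 17.7 % by mass, which is > 10 % by mass, so it is Category OX (Oxidizer).
Total Category OX: 10 kg + 10.75 kg = 20.75 kg.
That is within the Category OX ocean vessel limit of 25 kg.

Yes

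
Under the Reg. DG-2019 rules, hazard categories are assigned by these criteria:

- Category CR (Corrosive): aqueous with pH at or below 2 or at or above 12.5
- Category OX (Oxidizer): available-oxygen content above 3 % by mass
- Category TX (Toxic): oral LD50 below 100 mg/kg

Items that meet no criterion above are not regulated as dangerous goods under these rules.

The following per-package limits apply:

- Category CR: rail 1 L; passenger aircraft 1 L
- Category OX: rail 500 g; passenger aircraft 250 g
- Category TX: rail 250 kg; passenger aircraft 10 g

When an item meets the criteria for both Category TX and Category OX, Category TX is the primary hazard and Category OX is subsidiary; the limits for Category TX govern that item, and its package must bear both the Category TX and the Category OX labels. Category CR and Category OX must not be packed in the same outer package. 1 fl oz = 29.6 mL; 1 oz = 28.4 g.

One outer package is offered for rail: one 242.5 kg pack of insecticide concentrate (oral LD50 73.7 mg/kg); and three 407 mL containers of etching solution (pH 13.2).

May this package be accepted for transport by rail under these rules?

No

Oral LD50 73.7 mg/kg meets the Category TX criterion (Toxic), so the insecticide concentrate is Category TX.
Etching solution: pH 13.2 ≥ 12.5 → Category CR (Corrosive).
Category CR quantity: three 407 mL containers = 1.221 L.
1.221 L exceeds the rail limit of 1 L for Category CR.
Category TX quantity: 242.5 kg.
242.5 kg is within the rail limit of 250 kg for Category TX.
The segregation rule (Category CR with Category OX) does not apply to Category CR with Category TX.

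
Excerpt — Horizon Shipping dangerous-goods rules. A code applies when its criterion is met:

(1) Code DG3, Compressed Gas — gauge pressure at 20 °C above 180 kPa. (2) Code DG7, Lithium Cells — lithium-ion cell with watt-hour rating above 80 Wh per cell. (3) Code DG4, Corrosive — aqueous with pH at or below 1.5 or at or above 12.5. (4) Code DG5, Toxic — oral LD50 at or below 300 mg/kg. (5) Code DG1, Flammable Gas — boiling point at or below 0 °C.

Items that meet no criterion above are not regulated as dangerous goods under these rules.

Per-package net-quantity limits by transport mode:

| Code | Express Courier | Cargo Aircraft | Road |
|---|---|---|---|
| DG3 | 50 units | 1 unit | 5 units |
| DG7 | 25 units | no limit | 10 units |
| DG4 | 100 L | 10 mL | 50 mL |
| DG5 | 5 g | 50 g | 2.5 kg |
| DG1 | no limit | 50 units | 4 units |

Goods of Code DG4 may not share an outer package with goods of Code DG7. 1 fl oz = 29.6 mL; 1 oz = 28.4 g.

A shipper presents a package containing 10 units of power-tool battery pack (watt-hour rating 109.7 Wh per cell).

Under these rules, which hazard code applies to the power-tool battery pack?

Power-tool battery pack: watt-hour rating 109.7 Wh per cell > 80 Wh per cell → Code DG7 (Lithium Cells).

Code DG7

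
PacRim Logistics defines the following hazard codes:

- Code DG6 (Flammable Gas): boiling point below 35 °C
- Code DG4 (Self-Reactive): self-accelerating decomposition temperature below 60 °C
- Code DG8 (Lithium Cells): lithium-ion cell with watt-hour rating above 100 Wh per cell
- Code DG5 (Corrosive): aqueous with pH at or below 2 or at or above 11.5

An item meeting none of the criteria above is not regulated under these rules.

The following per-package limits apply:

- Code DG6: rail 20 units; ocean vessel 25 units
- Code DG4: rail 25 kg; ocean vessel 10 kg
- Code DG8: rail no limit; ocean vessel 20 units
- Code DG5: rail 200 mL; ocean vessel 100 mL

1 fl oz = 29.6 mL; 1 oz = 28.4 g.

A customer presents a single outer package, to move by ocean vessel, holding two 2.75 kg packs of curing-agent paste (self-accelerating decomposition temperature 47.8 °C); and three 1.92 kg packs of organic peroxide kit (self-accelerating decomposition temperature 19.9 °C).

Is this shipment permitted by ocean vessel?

No

With self-accelerating decomposition temperature 47.8 °C (< 60 °C), the curing-agent paste falls in Code DG4.
Organic peroxide kit: self-accelerating decomposition temperature 19.9 °C < 60 °C → Code DG4 (Self-Reactive).
Total Code DG4: (two 2.75 kg packs = 5.5 kg) + (three 1.92 kg packs = 5.76 kg) = 11.26 kg.
11.26 kg > 10 kg (ocean vessel limit, Code DG4) — over the limit.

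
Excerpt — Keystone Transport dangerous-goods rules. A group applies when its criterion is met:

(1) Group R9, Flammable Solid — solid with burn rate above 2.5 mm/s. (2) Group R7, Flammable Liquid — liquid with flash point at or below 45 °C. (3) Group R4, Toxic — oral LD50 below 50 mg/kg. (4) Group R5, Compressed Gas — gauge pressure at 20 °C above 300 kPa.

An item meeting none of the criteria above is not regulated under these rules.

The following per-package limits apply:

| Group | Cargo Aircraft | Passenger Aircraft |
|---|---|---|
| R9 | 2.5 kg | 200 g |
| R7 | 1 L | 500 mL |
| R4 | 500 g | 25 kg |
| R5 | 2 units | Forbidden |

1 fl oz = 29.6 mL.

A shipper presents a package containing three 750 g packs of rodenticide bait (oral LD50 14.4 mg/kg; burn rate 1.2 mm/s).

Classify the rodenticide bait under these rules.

The rodenticide bait has oral LD50 14.4 mg/kg, which is < 50 mg/kg, so it is Group R4 (Toxic).

Group R4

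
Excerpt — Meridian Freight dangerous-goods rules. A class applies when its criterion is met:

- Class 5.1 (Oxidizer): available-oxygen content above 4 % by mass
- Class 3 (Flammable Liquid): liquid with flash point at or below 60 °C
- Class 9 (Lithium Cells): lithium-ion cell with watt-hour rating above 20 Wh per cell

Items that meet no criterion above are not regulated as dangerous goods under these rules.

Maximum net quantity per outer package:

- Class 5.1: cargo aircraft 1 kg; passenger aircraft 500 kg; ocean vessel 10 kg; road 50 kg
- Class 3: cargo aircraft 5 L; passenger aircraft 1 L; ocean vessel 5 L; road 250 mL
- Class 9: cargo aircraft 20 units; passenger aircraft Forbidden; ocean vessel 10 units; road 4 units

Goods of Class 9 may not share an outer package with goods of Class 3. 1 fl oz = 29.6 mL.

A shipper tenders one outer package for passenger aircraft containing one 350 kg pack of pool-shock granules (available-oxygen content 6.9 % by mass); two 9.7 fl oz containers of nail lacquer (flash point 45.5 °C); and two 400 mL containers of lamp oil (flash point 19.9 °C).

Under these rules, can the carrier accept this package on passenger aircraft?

With available-oxygen content 6.9 % by mass (> 4 % by mass), the pool-shock granules fall in Class 5.1.
Nail lacquer: flash point 45.5 °C ≤ 60 °C → Class 3 (Flammable Liquid).
With flash point 19.9 °C (≤ 60 °C), the lamp oil falls in Class 3.
Total Class 3: (two 9.7 fl oz containers = 574.24 mL) + (two 400 mL containers = 800 mL) = 1374.24 mL.
That exceeds the Class 3 passenger aircraft limit of 1 L.
Class 5.1 quantity: 350 kg.
350 kg is within the passenger aircraft limit of 500 kg for Class 5.1.
The segregation rule (Class 9 with Class 3) does not apply to Class 3 with Class 5.1.

No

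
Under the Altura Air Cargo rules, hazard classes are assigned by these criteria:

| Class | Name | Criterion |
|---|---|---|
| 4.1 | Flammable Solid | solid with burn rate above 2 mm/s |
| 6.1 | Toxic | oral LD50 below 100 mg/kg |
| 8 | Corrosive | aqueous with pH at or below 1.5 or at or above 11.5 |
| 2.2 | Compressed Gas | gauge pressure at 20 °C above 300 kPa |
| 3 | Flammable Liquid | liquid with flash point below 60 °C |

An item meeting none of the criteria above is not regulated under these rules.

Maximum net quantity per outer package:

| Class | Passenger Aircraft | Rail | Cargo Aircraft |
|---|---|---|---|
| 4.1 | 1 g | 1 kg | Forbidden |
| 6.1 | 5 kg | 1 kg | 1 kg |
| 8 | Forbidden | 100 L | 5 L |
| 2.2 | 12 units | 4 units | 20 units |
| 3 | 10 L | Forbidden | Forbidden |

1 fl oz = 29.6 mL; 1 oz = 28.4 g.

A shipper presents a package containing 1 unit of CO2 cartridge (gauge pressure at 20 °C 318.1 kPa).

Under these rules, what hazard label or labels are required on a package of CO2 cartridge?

Class 2.2

Gauge pressure at 20 °C 318.1 kPa meets the Class 2.2 criterion (Compressed Gas), so the CO2 cartridge is Class 2.2.
Only the Class 2.2 label is required.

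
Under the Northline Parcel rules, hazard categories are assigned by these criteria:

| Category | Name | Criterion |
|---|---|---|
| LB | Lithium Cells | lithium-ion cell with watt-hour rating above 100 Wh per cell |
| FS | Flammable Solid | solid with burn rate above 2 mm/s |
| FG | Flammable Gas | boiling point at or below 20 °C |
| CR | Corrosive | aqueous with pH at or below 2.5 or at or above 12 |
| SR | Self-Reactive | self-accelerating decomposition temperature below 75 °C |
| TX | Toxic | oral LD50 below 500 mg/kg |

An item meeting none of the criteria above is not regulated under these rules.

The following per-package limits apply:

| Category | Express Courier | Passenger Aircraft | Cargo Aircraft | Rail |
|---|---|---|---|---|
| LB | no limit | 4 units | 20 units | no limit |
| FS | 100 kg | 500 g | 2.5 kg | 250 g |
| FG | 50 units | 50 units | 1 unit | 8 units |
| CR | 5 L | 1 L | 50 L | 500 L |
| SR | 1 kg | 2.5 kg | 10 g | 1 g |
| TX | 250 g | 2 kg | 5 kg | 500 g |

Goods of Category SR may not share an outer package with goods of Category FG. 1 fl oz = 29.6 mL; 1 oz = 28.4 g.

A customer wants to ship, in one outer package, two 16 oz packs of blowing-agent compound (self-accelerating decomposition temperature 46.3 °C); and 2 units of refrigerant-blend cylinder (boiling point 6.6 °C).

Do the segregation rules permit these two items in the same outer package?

Blowing-agent compound: self-accelerating decomposition temperature 46.3 °C < 75 °C → Category SR (Self-Reactive).
The refrigerant-blend cylinder has boiling point 6.6 °C, which is ≤ 20 °C, so it is Category FG (Flammable Gas).
Category SR and Category FG may not share an outer package.

No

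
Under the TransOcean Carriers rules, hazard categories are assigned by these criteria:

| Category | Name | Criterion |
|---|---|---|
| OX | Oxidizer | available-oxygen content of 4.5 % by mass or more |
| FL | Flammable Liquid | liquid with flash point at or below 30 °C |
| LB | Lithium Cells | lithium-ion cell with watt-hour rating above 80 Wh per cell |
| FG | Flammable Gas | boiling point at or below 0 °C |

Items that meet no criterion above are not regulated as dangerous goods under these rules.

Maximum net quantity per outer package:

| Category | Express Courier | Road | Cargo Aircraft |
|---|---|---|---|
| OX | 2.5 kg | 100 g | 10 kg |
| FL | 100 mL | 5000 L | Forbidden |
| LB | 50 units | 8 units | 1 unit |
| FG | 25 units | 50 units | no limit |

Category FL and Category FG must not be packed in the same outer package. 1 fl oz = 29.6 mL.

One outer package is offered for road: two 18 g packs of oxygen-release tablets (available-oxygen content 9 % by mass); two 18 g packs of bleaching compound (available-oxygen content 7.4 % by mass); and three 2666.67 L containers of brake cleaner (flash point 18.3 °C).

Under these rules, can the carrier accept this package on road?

No

With available-oxygen content 9 % by mass (≥ 4.5 % by mass), the oxygen-release tablets fall in Category OX.
The bleaching compound has available-oxygen content 7.4 % by mass, which is ≥ 4.5 % by mass, so it is Category OX (Oxidizer).
Flash point 18.3 °C meets the Category FL criterion (Flammable Liquid), so the brake cleaner is Category FL.
Total Category OX: (two 18 g packs = 36 g) + (two 18 g packs = 36 g) = 72 g.
72 g is within the road limit of 100 g for Category OX.
Category FL quantity: three 2666.67 L containers = 8000.01 L.
8000.01 L > 5000 L (road limit, Category FL) — over the limit.
The segregation rule (Category FL with Category FG) does not apply to Category OX with Category FL.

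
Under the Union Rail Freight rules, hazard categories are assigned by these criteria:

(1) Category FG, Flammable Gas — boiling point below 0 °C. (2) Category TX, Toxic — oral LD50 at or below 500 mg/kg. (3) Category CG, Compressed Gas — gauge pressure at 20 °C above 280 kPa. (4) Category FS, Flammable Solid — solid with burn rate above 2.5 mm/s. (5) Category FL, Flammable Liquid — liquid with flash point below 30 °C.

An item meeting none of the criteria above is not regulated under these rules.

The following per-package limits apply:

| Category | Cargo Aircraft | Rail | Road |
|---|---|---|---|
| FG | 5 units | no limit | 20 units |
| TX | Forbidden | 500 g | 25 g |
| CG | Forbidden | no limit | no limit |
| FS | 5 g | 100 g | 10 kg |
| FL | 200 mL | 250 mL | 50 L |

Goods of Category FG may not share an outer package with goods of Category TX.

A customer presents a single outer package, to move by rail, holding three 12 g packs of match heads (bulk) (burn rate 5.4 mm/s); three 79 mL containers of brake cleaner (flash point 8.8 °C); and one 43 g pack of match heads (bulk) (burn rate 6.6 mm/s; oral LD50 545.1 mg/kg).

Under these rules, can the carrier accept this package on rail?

The match heads (bulk) have burn rate 5.4 mm/s, which is > 2.5 mm/s, so they are Category FS (Flammable Solid).
Flash point 8.8 °C meets the Category FL criterion (Flammable Liquid), so the brake cleaner is Category FL.
Match heads (bulk): burn rate 6.6 mm/s > 2.5 mm/s → Category FS (Flammable Solid).
Category FS net quantity: (three 12 g packs = 36 g) + 43 g = 79 g.
That is within the Category FS rail limit of 100 g.
Category FL quantity: three 79 mL containers = 237 mL.
That is within the Category FL rail limit of 250 mL.
The segregation rule (Category FG with Category TX) does not apply to Category FS with Category FL.
Every hazard category is within its rail limit and no segregation rule is violated.

Yes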